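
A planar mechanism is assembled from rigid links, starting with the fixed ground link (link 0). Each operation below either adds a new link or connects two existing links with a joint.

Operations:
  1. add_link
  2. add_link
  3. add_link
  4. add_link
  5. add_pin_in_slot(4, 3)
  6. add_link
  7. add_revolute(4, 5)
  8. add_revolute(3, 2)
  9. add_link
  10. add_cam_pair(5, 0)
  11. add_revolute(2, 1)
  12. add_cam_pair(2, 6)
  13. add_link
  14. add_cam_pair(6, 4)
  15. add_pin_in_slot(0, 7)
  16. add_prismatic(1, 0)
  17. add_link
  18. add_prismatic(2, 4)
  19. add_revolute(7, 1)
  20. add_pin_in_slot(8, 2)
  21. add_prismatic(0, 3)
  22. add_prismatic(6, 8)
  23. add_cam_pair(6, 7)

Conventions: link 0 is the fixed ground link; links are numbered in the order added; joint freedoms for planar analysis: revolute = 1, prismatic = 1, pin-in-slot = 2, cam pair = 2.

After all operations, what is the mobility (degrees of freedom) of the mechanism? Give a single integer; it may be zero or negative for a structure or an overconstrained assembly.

ground; <1,0,0>
#1 <2,0,0>
#2 <3,0,0>
#3 <4,0,0>
#4 <5,0,0>
PS:4↔3 J2 <5,0,1>
#5 <6,0,1>
R:4↔5 J1 <6,1,1>
R:3↔2 J1 <6,2,1>
#6 <7,2,1>
C:5↔0 J2 <7,2,2>
R:2↔1 J1 <7,3,2>
C:2↔6 J2 <7,3,3>
#7 <8,3,3>
C:6↔4 J2 <8,3,4>
PS:0↔7 J2 <8,3,5>
P:1↔0 J1 <8,4,5>
#8 <9,4,5>
P:2↔4 J1 <9,5,5>
R:7↔1 J1 <9,6,5>
PS:8↔2 J2 <9,6,6>
P:0↔3 J1 <9,7,6>
P:6↔8 J1 <9,8,6>
C:6↔7 J2 <9,8,7>
3×8 − 2×8 − 1×7 = 1

M = 1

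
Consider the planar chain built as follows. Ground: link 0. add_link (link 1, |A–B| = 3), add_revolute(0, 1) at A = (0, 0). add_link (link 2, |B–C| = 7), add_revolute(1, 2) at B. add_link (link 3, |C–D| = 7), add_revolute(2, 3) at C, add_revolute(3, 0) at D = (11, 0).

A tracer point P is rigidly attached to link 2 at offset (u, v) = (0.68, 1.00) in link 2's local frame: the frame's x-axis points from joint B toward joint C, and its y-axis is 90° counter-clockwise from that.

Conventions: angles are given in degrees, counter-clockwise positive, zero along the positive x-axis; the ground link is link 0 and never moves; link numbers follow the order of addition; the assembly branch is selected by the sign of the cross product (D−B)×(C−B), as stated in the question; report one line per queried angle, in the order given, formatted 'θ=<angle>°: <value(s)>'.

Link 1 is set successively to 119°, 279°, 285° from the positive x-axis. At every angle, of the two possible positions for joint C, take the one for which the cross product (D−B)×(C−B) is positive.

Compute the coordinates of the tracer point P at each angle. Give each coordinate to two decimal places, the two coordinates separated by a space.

A=(0,0), D=(11.00,0)
θ=119°: B = A + 3.00·(cos119°, sin119°) = (-1.4544, 2.6239)
θ=119°: |BD| = 12.7278
θ=119°: circle(B,7.00) ∩ circle(D,7.00): a=6.3639, h=2.9156
θ=119°:   candidates: C₊=(5.3738,4.1649) cross=37.109; C₋=(4.1717,-1.5410) cross=-37.109
θ=119°:   branch + wants cross > 0 → take C=(5.3738,4.1649) (cross=37.109)
θ=119°: ex = (C−B)/|BC| = (0.9755,0.2201); ey = (-0.2201,0.9755)
θ=119°: P = B + 0.68·ex + 1.00·ey = (-1.0113,3.7490)
θ=279°: B = A + 3.00·(cos279°, sin279°) = (0.4693, -2.9631)
θ=279°: |BD| = 10.9396
θ=279°: circle(B,7.00) ∩ circle(D,7.00): a=5.4698, h=4.3682
θ=279°:   candidates: C₊=(4.5515,2.7234) cross=47.786; C₋=(6.9178,-5.6864) cross=-47.786
θ=279°:   branch + wants cross > 0 → take C=(4.5515,2.7234) (cross=47.786)
θ=279°: ex = (C−B)/|BC| = (0.5832,0.8123); ey = (-0.8123,0.5832)
θ=279°: P = B + 0.68·ex + 1.00·ey = (0.0535,-1.8275)
θ=285°: B = A + 3.00·(cos285°, sin285°) = (0.7765, -2.8978)
θ=285°: |BD| = 10.6263
θ=285°: circle(B,7.00) ∩ circle(D,7.00): a=5.3131, h=4.5575
θ=285°:   candidates: C₊=(4.6454,2.9358) cross=48.429; C₋=(7.1310,-5.8336) cross=-48.429
θ=285°:   branch + wants cross > 0 → take C=(4.6454,2.9358) (cross=48.429)
θ=285°: ex = (C−B)/|BC| = (0.5527,0.8334); ey = (-0.8334,0.5527)
θ=285°: P = B + 0.68·ex + 1.00·ey = (0.3189,-1.7784)

θ=119°: -1.01 3.75
θ=279°: 0.05 -1.83
θ=285°: 0.32 -1.78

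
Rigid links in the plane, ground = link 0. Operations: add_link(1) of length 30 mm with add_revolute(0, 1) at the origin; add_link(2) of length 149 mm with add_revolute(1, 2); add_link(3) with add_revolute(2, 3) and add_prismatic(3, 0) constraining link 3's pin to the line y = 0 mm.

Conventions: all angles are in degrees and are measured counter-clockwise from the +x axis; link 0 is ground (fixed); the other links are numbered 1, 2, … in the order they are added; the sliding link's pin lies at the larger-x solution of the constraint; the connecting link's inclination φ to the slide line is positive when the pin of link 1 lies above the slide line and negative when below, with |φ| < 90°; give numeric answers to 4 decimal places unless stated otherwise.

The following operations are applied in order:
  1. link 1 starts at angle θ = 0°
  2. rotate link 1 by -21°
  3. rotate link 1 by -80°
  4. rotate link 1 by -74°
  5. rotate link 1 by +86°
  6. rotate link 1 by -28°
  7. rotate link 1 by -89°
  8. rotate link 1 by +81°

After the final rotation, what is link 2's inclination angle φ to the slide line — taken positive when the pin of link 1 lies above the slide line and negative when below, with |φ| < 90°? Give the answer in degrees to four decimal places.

geometry: r = 30 mm, L = 149 mm, e = 0 mm; θ starts at 0°
rotate link 1 by -21°: θ ← 0° -21° = -21°
rotate link 1 by -80°: θ ← -21° -80° = -101°
rotate link 1 by -74°: θ ← -101° -74° = -175°
rotate link 1 by +86°: θ ← -175° +86° = -89°
rotate link 1 by -28°: θ ← -89° -28° = -117°
rotate link 1 by -89°: θ ← -117° -89° = -206°
rotate link 1 by +81°: θ ← -206° +81° = -125°
h = r sin θ − e = -24.574561 − 0 = -24.574561
sin φ = h / L = -24.574561 / 149 = -0.16492994
φ = arcsin(-0.16492994) = -9.493165°

-9.4932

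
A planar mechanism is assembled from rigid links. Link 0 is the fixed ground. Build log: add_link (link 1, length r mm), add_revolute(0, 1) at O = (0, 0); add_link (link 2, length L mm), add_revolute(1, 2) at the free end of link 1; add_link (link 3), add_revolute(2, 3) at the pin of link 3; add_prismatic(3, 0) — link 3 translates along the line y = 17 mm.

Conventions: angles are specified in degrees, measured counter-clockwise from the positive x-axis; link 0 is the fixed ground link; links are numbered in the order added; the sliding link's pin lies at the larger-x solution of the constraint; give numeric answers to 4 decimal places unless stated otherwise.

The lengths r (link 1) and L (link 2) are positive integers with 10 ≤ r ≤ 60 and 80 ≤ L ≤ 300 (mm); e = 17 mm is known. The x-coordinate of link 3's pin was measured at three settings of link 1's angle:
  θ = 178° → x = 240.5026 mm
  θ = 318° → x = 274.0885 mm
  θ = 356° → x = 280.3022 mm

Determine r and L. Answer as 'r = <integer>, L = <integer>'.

constraint per measurement: (x − r cos θ)² + (r sin θ − e)² = L²
subtracting the θ₁ and θ₂ equations cancels the r² and L² terms:
r = (x₁² − x₂²) / (2[(x₁cos θ₁ + e sin θ₁) − (x₂cos θ₂ + e sin θ₂)]) = 20.0000 → r = 20
L² = (x₁ − r cos θ₁)² + (r sin θ₁ − e)² = 68121.0126 → L = 261.0000 → L = 261
check at θ₃=356°: x = 280.3022 (printed 280.3022) ✓

r = 20, L = 261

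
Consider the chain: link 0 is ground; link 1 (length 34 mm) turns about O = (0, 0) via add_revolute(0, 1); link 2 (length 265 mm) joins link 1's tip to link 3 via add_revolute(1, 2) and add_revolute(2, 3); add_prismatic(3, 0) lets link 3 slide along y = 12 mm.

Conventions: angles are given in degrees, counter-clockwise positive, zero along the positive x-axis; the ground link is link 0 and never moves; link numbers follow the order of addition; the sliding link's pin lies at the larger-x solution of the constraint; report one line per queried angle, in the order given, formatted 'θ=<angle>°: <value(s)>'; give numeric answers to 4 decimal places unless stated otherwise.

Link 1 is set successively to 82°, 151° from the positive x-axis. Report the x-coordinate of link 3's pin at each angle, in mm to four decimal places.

geometry: r = 34 mm, L = 265 mm, e = 12 mm
θ=82°: crank pin P = (r cos θ, r sin θ) = (4.731885, 33.669114)
θ=82°: h = r sin θ − e = 33.669114 − 12 = 21.669114
θ=82°: x = r cos θ + √(L² − h²) = 4.731885 + 264.112570 = 268.844455
θ=151°: crank pin P = (r cos θ, r sin θ) = (-29.737070, 16.483527)
θ=151°: h = r sin θ − e = 16.483527 − 12 = 4.483527
θ=151°: x = r cos θ + √(L² − h²) = -29.737070 + 264.962069 = 235.224999

θ=82°: 268.8445
θ=151°: 235.2250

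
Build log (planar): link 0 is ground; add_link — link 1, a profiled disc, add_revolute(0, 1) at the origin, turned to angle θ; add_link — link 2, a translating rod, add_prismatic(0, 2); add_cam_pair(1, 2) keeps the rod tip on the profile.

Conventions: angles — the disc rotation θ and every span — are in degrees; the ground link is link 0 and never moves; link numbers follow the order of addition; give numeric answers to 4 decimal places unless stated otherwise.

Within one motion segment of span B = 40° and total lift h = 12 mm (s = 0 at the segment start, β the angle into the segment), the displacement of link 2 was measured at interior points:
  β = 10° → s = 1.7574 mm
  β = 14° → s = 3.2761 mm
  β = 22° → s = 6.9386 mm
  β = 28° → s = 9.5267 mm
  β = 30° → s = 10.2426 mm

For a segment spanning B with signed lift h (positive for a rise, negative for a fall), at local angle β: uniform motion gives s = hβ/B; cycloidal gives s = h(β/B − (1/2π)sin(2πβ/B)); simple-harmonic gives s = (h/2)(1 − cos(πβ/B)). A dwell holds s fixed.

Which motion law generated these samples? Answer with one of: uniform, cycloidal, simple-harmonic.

candidates at β/B = r: uniform s = h·r (linear in β); cycloidal s = h·(r − sin(2πr)/(2π)); simple-harmonic s = (h/2)(1 − cos(πr))
β=10°: printed 1.7574 | uniform 3.0000, cycloidal 1.0901, simple-harmonic 1.7574
β=14°: printed 3.2761 | uniform 4.2000, cycloidal 2.6549, simple-harmonic 3.2761
β=22°: printed 6.9386 | uniform 6.6000, cycloidal 7.1902, simple-harmonic 6.9386
β=28°: printed 9.5267 | uniform 8.4000, cycloidal 10.2164, simple-harmonic 9.5267
β=30°: printed 10.2426 | uniform 9.0000, cycloidal 10.9099, simple-harmonic 10.2426
only one law matches every sample → simple-harmonic

simple-harmonic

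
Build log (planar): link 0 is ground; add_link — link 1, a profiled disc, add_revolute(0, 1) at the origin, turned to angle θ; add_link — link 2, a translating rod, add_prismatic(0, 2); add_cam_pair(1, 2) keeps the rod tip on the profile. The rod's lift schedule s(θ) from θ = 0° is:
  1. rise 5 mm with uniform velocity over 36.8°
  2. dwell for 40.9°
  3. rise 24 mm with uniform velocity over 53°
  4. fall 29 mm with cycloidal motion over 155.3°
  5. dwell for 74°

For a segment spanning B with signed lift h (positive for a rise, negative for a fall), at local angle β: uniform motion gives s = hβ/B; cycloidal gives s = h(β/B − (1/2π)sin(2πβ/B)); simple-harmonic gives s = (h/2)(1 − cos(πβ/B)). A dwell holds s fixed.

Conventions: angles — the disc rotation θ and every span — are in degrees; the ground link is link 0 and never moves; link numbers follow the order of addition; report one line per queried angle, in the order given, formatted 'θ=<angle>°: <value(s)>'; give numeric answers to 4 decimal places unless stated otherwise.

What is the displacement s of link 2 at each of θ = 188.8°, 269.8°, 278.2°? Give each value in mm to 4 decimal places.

seg 1 [0°–36.8°] uniform, h=5: full span → s += 5 → s = 5.0000
seg 2 [36.8°–77.7°] dwell: s stays 5.0000
seg 3 [77.7°–130.7°] uniform, h=24: full span → s += 24 → s = 29.0000
seg 4 [130.7°–286°] cycloidal, h=-29: θ=188.8° here. β=58.1, B=155.3. -29·(0.3741 − sin(2π·0.3741)/(2π)) = -7.5676 → s = 21.4324
seg 4 [130.7°–286°] cycloidal, h=-29: θ=269.8° here. β=139.1, B=155.3. -29·(0.8957 − sin(2π·0.8957)/(2π)) = -28.7880 → s = 0.2120
seg 4 [130.7°–286°] cycloidal, h=-29: θ=278.2° here. β=147.5, B=155.3. -29·(0.9498 − sin(2π·0.9498)/(2π)) = -28.9759 → s = 0.0241

θ=188.8°: 21.4324
θ=269.8°: 0.2120
θ=278.2°: 0.0241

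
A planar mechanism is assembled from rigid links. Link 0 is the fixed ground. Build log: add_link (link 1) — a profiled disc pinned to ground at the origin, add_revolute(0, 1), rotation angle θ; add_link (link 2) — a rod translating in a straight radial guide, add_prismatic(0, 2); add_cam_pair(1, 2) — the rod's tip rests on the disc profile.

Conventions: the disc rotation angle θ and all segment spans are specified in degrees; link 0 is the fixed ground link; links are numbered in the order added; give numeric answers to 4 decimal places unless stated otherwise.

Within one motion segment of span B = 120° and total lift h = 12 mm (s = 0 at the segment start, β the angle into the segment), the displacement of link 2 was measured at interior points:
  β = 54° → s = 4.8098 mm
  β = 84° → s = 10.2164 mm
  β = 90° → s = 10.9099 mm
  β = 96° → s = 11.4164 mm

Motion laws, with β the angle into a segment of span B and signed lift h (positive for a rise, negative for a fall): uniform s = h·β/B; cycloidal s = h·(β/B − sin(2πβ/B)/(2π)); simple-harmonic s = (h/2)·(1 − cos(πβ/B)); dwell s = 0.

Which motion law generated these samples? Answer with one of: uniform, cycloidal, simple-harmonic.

candidates at β/B = r: uniform s = h·r (linear in β); cycloidal s = h·(r − sin(2πr)/(2π)); simple-harmonic s = (h/2)(1 − cos(πr))
β=54°: printed 4.8098 | uniform 5.4000, cycloidal 4.8098, simple-harmonic 5.0614
β=84°: printed 10.2164 | uniform 8.4000, cycloidal 10.2164, simple-harmonic 9.5267
β=90°: printed 10.9099 | uniform 9.0000, cycloidal 10.9099, simple-harmonic 10.2426
β=96°: printed 11.4164 | uniform 9.6000, cycloidal 11.4164, simple-harmonic 10.8541
only one law matches every sample → cycloidal

cycloidal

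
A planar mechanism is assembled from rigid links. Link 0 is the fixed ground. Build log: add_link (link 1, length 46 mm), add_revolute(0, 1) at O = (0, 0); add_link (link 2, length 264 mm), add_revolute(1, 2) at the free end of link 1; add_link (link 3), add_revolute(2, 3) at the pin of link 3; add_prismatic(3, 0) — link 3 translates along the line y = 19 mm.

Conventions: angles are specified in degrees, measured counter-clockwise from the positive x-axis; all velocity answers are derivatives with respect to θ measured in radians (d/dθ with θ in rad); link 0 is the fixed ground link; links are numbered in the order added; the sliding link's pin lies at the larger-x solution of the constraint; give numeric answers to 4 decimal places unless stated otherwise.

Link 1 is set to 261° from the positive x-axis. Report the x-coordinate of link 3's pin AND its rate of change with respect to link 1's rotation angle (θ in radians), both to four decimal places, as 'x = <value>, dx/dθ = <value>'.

geometry: r = 46 mm, L = 264 mm, e = 19 mm
crank pin P = (r cos θ, r sin θ) = (-7.195985, -45.433664)
h = r sin θ − e = -45.433664 − 19 = -64.433664
x = r cos θ + √(L² − h²) = -7.195985 + 256.016216 = 248.820231
dx/dθ = −r sin θ − h·r cos θ/√(L² − h²) (θ in radians; h = -64.433664) = 43.622592

x = 248.8202, dx/dθ = 43.6226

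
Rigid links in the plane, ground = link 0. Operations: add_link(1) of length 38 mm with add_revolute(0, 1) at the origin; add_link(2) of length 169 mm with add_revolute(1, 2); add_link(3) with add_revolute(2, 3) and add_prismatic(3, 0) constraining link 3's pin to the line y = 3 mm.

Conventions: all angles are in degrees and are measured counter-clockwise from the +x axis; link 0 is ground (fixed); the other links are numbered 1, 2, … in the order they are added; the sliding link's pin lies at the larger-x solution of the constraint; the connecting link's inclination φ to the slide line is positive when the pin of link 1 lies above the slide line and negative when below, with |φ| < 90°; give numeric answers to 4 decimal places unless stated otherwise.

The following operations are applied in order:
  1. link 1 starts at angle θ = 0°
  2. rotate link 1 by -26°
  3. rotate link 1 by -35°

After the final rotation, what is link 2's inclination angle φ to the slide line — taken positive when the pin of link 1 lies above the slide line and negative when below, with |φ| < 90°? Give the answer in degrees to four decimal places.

geometry: r = 38 mm, L = 169 mm, e = 3 mm; θ starts at 0°
rotate link 1 by -26°: θ ← 0° -26° = -26°
rotate link 1 by -35°: θ ← -26° -35° = -61°
h = r sin θ − e = -33.235549 − 3 = -36.235549
sin φ = h / L = -36.235549 / 169 = -0.21441153
φ = arcsin(-0.21441153) = -12.381005°

-12.3810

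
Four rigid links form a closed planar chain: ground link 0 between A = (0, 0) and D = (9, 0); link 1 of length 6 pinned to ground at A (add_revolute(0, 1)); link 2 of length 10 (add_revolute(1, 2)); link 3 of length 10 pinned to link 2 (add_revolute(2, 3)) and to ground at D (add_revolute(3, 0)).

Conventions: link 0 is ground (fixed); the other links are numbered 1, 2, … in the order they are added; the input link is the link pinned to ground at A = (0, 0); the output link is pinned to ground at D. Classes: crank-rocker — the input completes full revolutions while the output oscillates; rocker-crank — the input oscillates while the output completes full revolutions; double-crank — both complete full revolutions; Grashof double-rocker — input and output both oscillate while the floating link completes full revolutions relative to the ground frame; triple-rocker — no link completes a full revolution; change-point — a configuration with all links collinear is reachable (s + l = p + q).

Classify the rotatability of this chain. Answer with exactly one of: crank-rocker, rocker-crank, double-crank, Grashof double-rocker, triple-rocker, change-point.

lengths: ground=9, input=6, coupler=10, output=10
sorted: s=6 (shortest), l=10 (longest), p+q=19
s + l = 16 vs p + q = 19
s + l < p + q (Grashof) with shortest = input link → crank-rocker

crank-rocker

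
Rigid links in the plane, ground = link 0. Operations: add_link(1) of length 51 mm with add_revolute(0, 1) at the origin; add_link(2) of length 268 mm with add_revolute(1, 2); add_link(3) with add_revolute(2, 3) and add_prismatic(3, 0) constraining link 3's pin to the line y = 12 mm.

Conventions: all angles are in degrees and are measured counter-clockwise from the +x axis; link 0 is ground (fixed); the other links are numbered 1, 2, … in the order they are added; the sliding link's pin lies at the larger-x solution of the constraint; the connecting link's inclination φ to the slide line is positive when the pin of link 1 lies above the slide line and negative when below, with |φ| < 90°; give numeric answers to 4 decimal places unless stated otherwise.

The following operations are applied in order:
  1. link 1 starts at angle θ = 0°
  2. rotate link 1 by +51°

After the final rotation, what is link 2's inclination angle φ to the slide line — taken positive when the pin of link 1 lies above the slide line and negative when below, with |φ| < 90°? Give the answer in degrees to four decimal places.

geometry: r = 51 mm, L = 268 mm, e = 12 mm; θ starts at 0°
rotate link 1 by +51°: θ ← 0° +51° = 51°
h = r sin θ − e = 39.634444 − 12 = 27.634444
sin φ = h / L = 27.634444 / 268 = 0.10311360
φ = arcsin(0.10311360) = 5.918494°

5.9185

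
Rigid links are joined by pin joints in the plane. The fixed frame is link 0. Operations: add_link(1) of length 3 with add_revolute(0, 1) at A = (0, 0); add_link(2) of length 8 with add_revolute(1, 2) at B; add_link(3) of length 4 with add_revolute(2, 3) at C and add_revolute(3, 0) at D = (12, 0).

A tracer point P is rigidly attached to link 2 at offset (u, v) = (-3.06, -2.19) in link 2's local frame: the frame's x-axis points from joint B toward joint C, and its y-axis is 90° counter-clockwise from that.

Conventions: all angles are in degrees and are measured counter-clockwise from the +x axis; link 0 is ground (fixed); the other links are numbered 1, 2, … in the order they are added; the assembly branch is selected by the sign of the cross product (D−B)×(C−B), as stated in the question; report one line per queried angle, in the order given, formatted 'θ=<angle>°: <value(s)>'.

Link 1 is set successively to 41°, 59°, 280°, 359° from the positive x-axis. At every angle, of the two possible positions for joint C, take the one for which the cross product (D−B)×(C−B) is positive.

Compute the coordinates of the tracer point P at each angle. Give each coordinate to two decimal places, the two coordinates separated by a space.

A=(0,0), D=(12.00,0)
θ=41°: B = A + 3.00·(cos41°, sin41°) = (2.2641, 1.9682)
θ=41°: |BD| = 9.9328
θ=41°: circle(B,8.00) ∩ circle(D,4.00): a=7.3826, h=3.0817
θ=41°:   candidates: C₊=(10.1110,3.5259) cross=30.610; C₋=(8.8898,-2.5152) cross=-30.610
θ=41°:   branch + wants cross > 0 → take C=(10.1110,3.5259) (cross=30.610)
θ=41°: ex = (C−B)/|BC| = (0.9809,0.1947); ey = (-0.1947,0.9809)
θ=41°: P = B + -3.06·ex + -2.19·ey = (-0.3109,-0.7757)
θ=59°: B = A + 3.00·(cos59°, sin59°) = (1.5451, 2.5715)
θ=59°: |BD| = 10.7665
θ=59°: circle(B,8.00) ∩ circle(D,4.00): a=7.6124, h=2.4600
θ=59°:   candidates: C₊=(9.5247,3.1421) cross=26.486; C₋=(8.3496,-1.6355) cross=-26.486
θ=59°:   branch + wants cross > 0 → take C=(9.5247,3.1421) (cross=26.486)
θ=59°: ex = (C−B)/|BC| = (0.9975,0.0713); ey = (-0.0713,0.9975)
θ=59°: P = B + -3.06·ex + -2.19·ey = (-1.3509,0.1688)
θ=280°: B = A + 3.00·(cos280°, sin280°) = (0.5209, -2.9544)
θ=280°: |BD| = 11.8532
θ=280°: circle(B,8.00) ∩ circle(D,4.00): a=7.9514, h=0.8809
θ=280°:   candidates: C₊=(8.0018,-0.1195) cross=10.441; C₋=(8.4409,-1.8256) cross=-10.441
θ=280°:   branch + wants cross > 0 → take C=(8.0018,-0.1195) (cross=10.441)
θ=280°: ex = (C−B)/|BC| = (0.9351,0.3544); ey = (-0.3544,0.9351)
θ=280°: P = B + -3.06·ex + -2.19·ey = (-1.5644,-6.0867)
θ=359°: B = A + 3.00·(cos359°, sin359°) = (2.9995, -0.0524)
θ=359°: |BD| = 9.0006
θ=359°: circle(B,8.00) ∩ circle(D,4.00): a=7.1668, h=3.5549
θ=359°:   candidates: C₊=(10.1455,3.5441) cross=31.996; C₋=(10.1869,-3.5655) cross=-31.996
θ=359°:   branch + wants cross > 0 → take C=(10.1455,3.5441) (cross=31.996)
θ=359°: ex = (C−B)/|BC| = (0.8932,0.4496); ey = (-0.4496,0.8932)
θ=359°: P = B + -3.06·ex + -2.19·ey = (1.2507,-3.3842)

θ=41°: -0.31 -0.78
θ=59°: -1.35 0.17
θ=280°: -1.56 -6.09
θ=359°: 1.25 -3.38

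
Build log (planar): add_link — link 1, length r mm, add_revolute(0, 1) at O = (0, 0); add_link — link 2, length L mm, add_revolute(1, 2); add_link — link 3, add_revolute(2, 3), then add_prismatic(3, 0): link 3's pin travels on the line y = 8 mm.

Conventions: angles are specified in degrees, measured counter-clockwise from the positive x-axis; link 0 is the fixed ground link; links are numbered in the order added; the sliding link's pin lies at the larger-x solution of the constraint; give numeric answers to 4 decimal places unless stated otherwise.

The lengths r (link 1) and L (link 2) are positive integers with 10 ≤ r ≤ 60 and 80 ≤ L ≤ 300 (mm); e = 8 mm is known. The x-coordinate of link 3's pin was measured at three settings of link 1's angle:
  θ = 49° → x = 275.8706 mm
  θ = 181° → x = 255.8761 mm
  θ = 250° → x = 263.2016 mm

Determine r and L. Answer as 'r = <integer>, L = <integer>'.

constraint per measurement: (x − r cos θ)² + (r sin θ − e)² = L²
subtracting the θ₁ and θ₂ equations cancels the r² and L² terms:
r = (x₁² − x₂²) / (2[(x₁cos θ₁ + e sin θ₁) − (x₂cos θ₂ + e sin θ₂)]) = 12.0000 → r = 12
L² = (x₁ − r cos θ₁)² + (r sin θ₁ − e)² = 71823.9862 → L = 268.0000 → L = 268
check at θ₃=250°: x = 263.2016 (printed 263.2016) ✓

r = 12, L = 268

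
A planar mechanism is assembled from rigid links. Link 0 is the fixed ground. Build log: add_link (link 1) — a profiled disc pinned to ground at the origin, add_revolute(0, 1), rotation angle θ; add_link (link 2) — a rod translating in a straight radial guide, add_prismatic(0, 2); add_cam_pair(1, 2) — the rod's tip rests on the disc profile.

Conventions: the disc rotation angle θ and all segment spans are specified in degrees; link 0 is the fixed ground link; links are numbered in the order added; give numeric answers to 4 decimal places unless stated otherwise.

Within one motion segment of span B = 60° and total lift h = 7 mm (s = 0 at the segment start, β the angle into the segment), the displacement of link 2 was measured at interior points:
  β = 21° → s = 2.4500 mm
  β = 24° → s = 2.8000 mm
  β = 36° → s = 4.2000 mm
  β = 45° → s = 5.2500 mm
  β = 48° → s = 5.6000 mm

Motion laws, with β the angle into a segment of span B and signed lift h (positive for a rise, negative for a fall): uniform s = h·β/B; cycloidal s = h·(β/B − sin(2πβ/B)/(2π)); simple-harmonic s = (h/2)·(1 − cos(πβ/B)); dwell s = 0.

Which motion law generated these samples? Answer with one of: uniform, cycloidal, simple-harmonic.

candidates at β/B = r: uniform s = h·r (linear in β); cycloidal s = h·(r − sin(2πr)/(2π)); simple-harmonic s = (h/2)(1 − cos(πr))
β=21°: printed 2.4500 | uniform 2.4500, cycloidal 1.5487, simple-harmonic 1.9110
β=24°: printed 2.8000 | uniform 2.8000, cycloidal 2.1452, simple-harmonic 2.4184
β=36°: printed 4.2000 | uniform 4.2000, cycloidal 4.8548, simple-harmonic 4.5816
β=45°: printed 5.2500 | uniform 5.2500, cycloidal 6.3641, simple-harmonic 5.9749
β=48°: printed 5.6000 | uniform 5.6000, cycloidal 6.6596, simple-harmonic 6.3316
only one law matches every sample → uniform

uniform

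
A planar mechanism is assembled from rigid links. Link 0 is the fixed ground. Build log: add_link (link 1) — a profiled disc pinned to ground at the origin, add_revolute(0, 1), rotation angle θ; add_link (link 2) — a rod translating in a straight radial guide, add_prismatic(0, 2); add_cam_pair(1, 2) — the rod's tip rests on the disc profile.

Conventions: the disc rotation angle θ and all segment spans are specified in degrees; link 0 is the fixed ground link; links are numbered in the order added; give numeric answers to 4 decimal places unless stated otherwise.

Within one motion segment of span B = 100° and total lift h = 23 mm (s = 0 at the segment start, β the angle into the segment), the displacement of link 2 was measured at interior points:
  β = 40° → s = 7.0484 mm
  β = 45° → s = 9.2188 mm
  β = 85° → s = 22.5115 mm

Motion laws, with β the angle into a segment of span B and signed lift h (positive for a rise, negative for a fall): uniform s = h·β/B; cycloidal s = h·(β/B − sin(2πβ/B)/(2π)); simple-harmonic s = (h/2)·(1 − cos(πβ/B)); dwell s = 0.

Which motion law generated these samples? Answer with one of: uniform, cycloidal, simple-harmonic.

candidates at β/B = r: uniform s = h·r (linear in β); cycloidal s = h·(r − sin(2πr)/(2π)); simple-harmonic s = (h/2)(1 − cos(πr))
β=40°: printed 7.0484 | uniform 9.2000, cycloidal 7.0484, simple-harmonic 7.9463
β=45°: printed 9.2188 | uniform 10.3500, cycloidal 9.2188, simple-harmonic 9.7010
β=85°: printed 22.5115 | uniform 19.5500, cycloidal 22.5115, simple-harmonic 21.7466
only one law matches every sample → cycloidal

cycloidal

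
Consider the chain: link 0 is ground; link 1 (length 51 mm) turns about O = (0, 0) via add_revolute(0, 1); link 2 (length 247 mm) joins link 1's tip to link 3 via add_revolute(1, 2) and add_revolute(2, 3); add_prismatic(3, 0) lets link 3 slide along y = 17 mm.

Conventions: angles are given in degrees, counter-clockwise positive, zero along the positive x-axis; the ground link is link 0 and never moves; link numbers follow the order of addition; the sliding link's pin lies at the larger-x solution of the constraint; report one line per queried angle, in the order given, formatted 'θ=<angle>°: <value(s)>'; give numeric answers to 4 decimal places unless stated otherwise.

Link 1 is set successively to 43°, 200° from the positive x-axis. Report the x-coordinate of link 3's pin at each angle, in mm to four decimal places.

geometry: r = 51 mm, L = 247 mm, e = 17 mm
θ=43°: crank pin P = (r cos θ, r sin θ) = (37.299039, 34.781916)
θ=43°: h = r sin θ − e = 34.781916 − 17 = 17.781916
θ=43°: x = r cos θ + √(L² − h²) = 37.299039 + 246.359095 = 283.658133
θ=200°: crank pin P = (r cos θ, r sin θ) = (-47.924324, -17.443027)
θ=200°: h = r sin θ − e = -17.443027 − 17 = -34.443027
θ=200°: x = r cos θ + √(L² − h²) = -47.924324 + 244.586749 = 196.662426

θ=43°: 283.6581
θ=200°: 196.6624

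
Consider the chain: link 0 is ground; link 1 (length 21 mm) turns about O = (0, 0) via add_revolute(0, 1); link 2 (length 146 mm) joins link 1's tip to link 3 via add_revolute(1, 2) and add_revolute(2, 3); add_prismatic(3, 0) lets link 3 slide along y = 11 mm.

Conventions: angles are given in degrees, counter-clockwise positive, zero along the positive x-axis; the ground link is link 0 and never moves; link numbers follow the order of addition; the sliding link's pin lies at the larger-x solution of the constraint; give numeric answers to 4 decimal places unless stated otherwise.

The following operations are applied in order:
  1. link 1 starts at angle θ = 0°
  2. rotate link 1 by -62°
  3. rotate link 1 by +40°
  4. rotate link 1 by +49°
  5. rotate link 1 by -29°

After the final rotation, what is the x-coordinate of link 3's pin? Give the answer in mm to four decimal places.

geometry: r = 21 mm, L = 146 mm, e = 11 mm; θ starts at 0°
rotate link 1 by -62°: θ ← 0° -62° = -62°
rotate link 1 by +40°: θ ← -62° +40° = -22°
rotate link 1 by +49°: θ ← -22° +49° = 27°
rotate link 1 by -29°: θ ← 27° -29° = -2°
crank pin P = (r cos θ, r sin θ) = (20.987207, -0.732889)
h = r sin θ − e = -0.732889 − 11 = -11.732889
x = r cos θ + √(L² − h²) = 20.987207 + 145.527796 = 166.515003

166.5150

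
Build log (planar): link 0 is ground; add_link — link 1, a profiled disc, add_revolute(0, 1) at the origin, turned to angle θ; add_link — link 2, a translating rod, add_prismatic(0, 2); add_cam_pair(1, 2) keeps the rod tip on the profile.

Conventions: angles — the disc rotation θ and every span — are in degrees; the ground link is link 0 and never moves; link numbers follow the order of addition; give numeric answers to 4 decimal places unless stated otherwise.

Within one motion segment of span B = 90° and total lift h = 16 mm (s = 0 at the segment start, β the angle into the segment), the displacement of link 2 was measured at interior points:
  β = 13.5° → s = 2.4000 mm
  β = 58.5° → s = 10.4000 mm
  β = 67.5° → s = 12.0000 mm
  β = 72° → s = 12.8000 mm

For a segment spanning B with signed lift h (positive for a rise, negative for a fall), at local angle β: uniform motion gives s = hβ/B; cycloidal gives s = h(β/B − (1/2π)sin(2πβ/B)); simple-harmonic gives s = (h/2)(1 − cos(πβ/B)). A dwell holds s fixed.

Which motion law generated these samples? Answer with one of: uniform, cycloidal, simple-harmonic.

candidates at β/B = r: uniform s = h·r (linear in β); cycloidal s = h·(r − sin(2πr)/(2π)); simple-harmonic s = (h/2)(1 − cos(πr))
β=13.5°: printed 2.4000 | uniform 2.4000, cycloidal 0.3399, simple-harmonic 0.8719
β=58.5°: printed 10.4000 | uniform 10.4000, cycloidal 12.4601, simple-harmonic 11.6319
β=67.5°: printed 12.0000 | uniform 12.0000, cycloidal 14.5465, simple-harmonic 13.6569
β=72°: printed 12.8000 | uniform 12.8000, cycloidal 15.2218, simple-harmonic 14.4721
only one law matches every sample → uniform

uniform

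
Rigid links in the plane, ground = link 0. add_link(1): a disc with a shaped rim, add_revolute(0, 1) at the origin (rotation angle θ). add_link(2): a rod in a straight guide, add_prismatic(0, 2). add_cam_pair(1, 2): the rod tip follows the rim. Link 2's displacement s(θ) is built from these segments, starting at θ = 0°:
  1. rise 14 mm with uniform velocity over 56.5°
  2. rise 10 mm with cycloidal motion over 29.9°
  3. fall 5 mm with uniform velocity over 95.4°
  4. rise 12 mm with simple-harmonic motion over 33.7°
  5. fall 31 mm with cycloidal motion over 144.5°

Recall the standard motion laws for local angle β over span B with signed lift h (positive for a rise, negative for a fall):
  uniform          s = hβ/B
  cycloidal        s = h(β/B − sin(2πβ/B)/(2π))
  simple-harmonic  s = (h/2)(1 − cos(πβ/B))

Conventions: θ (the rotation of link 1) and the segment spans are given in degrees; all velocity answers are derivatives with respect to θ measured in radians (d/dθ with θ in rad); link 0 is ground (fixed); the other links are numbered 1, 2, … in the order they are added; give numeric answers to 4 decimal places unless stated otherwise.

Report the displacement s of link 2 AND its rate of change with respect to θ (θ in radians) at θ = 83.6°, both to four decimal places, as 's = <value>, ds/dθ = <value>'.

segment 1 (0° to 56.5°, uniform, h = 14) is passed completely: s = 0.0000 + (14) = 14.0000
θ = 83.6° falls in segment 2 (56.5° to 86.4°, cycloidal, h = 10): β = 83.6 − 56.5 = 27.1°, B = 29.9°; Δs = 10·(0.9064 − sin(2π·0.9064)/(2π)) = 9.9469; s = 14.0000 + 9.9469 = 23.9469
velocity in seg [56.5°–86.4°] (cycloidal), θ in radians: β = 27.1° = 0.4730 rad, B = 29.9° = 0.5219 rad; ds/dθ = (h/B)(1 − cos(2πβ/B)) = (10/0.5219)(1 − cos(2π·0.9064)) = 3.222470 mm/rad

s = 23.9469, ds/dθ = 3.2225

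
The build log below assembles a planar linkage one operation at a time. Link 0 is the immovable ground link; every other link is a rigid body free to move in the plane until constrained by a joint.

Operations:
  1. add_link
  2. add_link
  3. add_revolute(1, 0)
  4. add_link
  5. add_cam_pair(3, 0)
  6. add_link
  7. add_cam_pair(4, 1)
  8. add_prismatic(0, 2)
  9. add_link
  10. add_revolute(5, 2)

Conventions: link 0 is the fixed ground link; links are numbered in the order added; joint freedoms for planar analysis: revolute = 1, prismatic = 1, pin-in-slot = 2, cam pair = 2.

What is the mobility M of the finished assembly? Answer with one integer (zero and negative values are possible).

ground; <1,0,0>
#1 <2,0,0>
#2 <3,0,0>
R:1↔0 J1 <3,1,0>
#3 <4,1,0>
C:3↔0 J2 <4,1,1>
#4 <5,1,1>
C:4↔1 J2 <5,1,2>
P:0↔2 J1 <5,2,2>
#5 <6,2,2>
R:5↔2 J1 <6,3,2>
3×5 − 2×3 − 1×2 = 7

M = 7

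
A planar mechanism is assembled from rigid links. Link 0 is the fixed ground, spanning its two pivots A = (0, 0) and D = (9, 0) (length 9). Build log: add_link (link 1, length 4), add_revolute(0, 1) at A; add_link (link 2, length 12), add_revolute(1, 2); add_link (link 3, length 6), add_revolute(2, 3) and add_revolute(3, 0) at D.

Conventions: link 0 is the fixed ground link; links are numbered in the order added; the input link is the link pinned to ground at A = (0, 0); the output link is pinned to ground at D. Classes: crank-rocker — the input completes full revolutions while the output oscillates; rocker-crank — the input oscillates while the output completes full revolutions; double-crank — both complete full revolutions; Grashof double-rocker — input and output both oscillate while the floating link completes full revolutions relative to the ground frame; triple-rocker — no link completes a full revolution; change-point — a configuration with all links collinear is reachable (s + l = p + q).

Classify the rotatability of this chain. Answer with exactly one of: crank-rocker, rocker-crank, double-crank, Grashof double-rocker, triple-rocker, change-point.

lengths: ground=9, input=4, coupler=12, output=6
sorted: s=4 (shortest), l=12 (longest), p+q=15
s + l = 16 vs p + q = 15
s + l > p + q → non-Grashof → no link fully rotates → triple-rocker

triple-rocker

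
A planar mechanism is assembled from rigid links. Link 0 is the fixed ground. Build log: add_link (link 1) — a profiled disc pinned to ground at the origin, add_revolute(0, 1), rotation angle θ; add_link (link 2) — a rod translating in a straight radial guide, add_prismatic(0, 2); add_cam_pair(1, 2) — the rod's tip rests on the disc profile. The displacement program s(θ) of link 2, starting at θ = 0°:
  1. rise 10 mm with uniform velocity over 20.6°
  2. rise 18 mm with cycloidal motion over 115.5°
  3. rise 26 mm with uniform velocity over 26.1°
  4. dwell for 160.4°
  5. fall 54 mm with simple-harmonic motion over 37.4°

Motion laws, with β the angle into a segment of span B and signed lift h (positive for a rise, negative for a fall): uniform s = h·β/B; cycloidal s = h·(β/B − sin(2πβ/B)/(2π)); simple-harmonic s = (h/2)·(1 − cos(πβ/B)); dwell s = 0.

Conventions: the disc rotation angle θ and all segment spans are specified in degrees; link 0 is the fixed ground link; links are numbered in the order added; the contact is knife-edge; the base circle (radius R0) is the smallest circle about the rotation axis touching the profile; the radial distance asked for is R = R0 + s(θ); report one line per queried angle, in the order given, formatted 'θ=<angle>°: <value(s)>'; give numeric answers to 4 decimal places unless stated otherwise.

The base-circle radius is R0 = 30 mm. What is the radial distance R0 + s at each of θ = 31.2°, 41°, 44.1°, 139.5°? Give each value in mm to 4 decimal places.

seg 1 [0°–20.6°] uniform, h=10: full span → s += 10 → s = 10.0000
seg 2 [20.6°–136.1°] cycloidal, h=18: θ=31.2° here. β=10.6, B=115.5. 18·(0.0918 − sin(2π·0.0918)/(2π)) = 0.0900 → s = 10.0900
seg 2 [20.6°–136.1°] cycloidal, h=18: θ=41° here. β=20.4, B=115.5. 18·(0.1766 − sin(2π·0.1766)/(2π)) = 0.6135 → s = 10.6135
seg 2 [20.6°–136.1°] cycloidal, h=18: θ=44.1° here. β=23.5, B=115.5. 18·(0.2035 − sin(2π·0.2035)/(2π)) = 0.9191 → s = 10.9191
seg 2 [20.6°–136.1°] cycloidal, h=18: full span → s += 18 → s = 28.0000
seg 3 [136.1°–162.2°] uniform, h=26: θ=139.5° here. β=3.4, B=26.1. 26·3.4/26.1 = 3.3870 → s = 31.3870
θ=31.2°: R = R0 + s = 30 + 10.0900 = 40.0900
θ=41°: R = R0 + s = 30 + 10.6135 = 40.6135
θ=44.1°: R = R0 + s = 30 + 10.9191 = 40.9191
θ=139.5°: R = R0 + s = 30 + 31.3870 = 61.3870

θ=31.2°: 40.0900
θ=41°: 40.6135
θ=44.1°: 40.9191
θ=139.5°: 61.3870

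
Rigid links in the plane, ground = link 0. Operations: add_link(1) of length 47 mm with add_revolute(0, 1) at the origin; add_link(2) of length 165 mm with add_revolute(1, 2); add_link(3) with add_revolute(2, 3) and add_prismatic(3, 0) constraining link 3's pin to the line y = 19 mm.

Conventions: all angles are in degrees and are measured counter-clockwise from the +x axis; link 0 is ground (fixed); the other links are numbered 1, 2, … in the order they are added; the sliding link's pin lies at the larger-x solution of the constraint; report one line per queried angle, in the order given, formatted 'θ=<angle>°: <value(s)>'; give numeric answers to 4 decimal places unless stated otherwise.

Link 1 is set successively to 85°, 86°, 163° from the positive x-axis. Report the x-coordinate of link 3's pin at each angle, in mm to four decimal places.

geometry: r = 47 mm, L = 165 mm, e = 19 mm
θ=85°: crank pin P = (r cos θ, r sin θ) = (4.096320, 46.821151)
θ=85°: h = r sin θ − e = 46.821151 − 19 = 27.821151
θ=85°: x = r cos θ + √(L² − h²) = 4.096320 + 162.637584 = 166.733903
θ=86°: crank pin P = (r cos θ, r sin θ) = (3.278554, 46.885510)
θ=86°: h = r sin θ − e = 46.885510 − 19 = 27.885510
θ=86°: x = r cos θ + √(L² − h²) = 3.278554 + 162.626561 = 165.905115
θ=163°: crank pin P = (r cos θ, r sin θ) = (-44.946324, 13.741470)
θ=163°: h = r sin θ − e = 13.741470 − 19 = -5.258530
θ=163°: x = r cos θ + √(L² − h²) = -44.946324 + 164.916184 = 119.969861

θ=85°: 166.7339
θ=86°: 165.9051
θ=163°: 119.9699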